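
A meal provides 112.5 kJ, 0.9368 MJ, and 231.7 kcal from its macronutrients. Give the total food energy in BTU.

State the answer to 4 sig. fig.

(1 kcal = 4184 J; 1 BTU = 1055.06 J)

112.5 kJ × 1000 = 112500 J
0.9368 MJ × 1000000 = 936800 J
231.7 kcal × 4184 = 969433 J
Combined: 112500 + 936800 + 969433 = 2.01873×10⁶ J
In BTU: 2.01873×10⁶ / 1055.06 = 1913.38 BTU

1913 BTU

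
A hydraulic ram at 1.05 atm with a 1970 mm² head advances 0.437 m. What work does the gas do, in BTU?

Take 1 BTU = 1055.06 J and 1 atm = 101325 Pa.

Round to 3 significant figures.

1.05 atm → 106391 Pa
1970 mm² → 0.00197 m²
F = P × A = 106391 × 0.00197 = 209.59 N
W = F × d = 209.59 × 0.437 = 91.5908 J
In BTU: 91.5908 / 1055.06 = 0.086811 BTU

0.0868 BTU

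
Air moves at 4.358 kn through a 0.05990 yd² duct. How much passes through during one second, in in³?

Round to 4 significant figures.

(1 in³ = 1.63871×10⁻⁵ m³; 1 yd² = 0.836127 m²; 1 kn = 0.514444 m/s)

6852 in³

4.358 kn × 0.514444 = 2.24195 m/s
0.05990 yd² × 0.836127 = 0.050084 m²
V = v × A × t = 2.24195 m/s × 0.050084 m² × 1 s = 0.112286 m³
0.112286 m³ ÷ (1.63871×10⁻⁵ m³/in³) = 6852.1 in³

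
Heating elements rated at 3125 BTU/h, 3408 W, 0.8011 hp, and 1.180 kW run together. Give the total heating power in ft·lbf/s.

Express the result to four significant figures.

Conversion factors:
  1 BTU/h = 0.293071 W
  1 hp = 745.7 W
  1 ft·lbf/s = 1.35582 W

4500 ft·lbf/s

3125 BTU/h × 0.293071 → 915.847 W
3408 W (already W)
0.8011 hp × 745.7 → 597.38 W
1.180 kW × 1000 → 1180 W
Combined: 915.847 + 3408 + 597.38 + 1180 = 6101.23 W
In ft·lbf/s: 6101.23 / 1.35582 = 4500.03 ft·lbf/s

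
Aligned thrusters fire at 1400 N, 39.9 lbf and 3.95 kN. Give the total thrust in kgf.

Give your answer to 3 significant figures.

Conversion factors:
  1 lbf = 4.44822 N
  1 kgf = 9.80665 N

1400 N (already N)
39.9 lbf × 4.44822 = 177.484 N
3.95 kN × 1000 = 3950 N
Total: 1400 + 177.484 + 3950 = 5527.48 N
In kgf: 5527.48 / 9.80665 = 563.646 kgf

564 kgf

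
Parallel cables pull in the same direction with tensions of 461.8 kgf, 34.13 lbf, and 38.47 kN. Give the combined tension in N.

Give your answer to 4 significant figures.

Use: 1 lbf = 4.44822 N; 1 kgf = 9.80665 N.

4.315×10⁴ N

461.8 kgf × 9.80665 → 4528.71 N
34.13 lbf × 4.44822 → 151.818 N
38.47 kN × 1000 → 38470 N
Sum: 4528.71 + 151.818 + 38470 = 43150.5 N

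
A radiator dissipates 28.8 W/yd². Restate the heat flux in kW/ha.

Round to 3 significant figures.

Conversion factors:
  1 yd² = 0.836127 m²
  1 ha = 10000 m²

344 kW/ha

28.8 W/yd² ÷ 0.836127 m²/yd² = 34.4445 W/m²
34.4445 W/m² ÷ 1000 W/kW × 10000 m²/ha = 344.445 kW/ha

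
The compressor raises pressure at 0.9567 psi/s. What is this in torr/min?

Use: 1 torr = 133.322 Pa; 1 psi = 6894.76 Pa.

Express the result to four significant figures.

0.9567 psi/s × 6894.76 Pa/psi = 6596.22 Pa/s
6596.22 Pa/s ÷ 133.322 Pa/torr × 60 s/min = 2968.55 torr/min

2969 torr/min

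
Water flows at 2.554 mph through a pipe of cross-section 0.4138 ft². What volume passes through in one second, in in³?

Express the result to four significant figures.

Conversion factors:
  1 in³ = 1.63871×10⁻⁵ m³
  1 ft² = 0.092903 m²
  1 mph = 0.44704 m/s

2678 in³

2.554 mph × 0.44704 = 1.14174 m/s
0.4138 ft² × 0.092903 = 0.0384433 m²
V = v × A × t = 1.14174 m/s × 0.0384433 m² × 1 s = 0.0438923 m³
0.0438923 m³ ÷ (1.63871×10⁻⁵ m³/in³) = 2678.47 in³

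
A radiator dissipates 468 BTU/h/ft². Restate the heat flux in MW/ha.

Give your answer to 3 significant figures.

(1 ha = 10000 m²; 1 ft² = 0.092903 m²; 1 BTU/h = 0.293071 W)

14.8 MW/ha

468 BTU/h/ft² × 0.293071 W/BTU/h ÷ 0.092903 m²/ft² = 1476.35 W/m²
1476.35 W/m² ÷ 1000000 W/MW × 10000 m²/ha = 14.7635 MW/ha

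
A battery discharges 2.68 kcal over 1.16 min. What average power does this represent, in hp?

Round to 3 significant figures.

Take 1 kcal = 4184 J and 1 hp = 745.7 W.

2.68 kcal × 4184 = 11213.1 J
1.16 min × 60 = 69.6 s
P = E / t = 11213.1 J / 69.6 s = 161.108 W
161.108 W ÷ (745.7 W/hp) = 0.216049 hp

0.216 hp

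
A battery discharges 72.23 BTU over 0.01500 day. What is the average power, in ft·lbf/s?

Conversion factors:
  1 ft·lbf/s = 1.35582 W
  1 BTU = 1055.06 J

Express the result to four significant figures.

72.23 BTU × 1055.06 = 76207 J
0.01500 day × 86400 = 1296 s
P = E / t = 76207 J / 1296 s = 58.8017 W
58.8017 W ÷ (1.35582 W/ft·lbf/s) = 43.3698 ft·lbf/s

43.37 ft·lbf/s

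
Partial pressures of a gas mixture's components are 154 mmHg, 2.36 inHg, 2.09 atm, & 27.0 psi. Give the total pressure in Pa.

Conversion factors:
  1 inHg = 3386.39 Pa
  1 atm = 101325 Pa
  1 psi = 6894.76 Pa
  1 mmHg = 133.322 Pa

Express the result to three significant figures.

154 mmHg × 133.322 = 20531.6 Pa
2.36 inHg × 3386.39 = 7991.88 Pa
2.09 atm × 101325 = 211769 Pa
27.0 psi × 6894.76 = 186159 Pa
Combined: 20531.6 + 7991.88 + 211769 + 186159 = 426451 Pa

4.26×10⁵ Pa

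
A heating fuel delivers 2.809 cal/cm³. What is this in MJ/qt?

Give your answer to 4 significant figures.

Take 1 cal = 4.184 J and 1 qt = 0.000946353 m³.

0.01112 MJ/qt

2.809 cal/cm³ × 4.184 J/cal ÷ 10⁻⁶ m³/cm³ = 1.17529×10⁷ J/m³
1.17529×10⁷ J/m³ ÷ 1000000 J/MJ × 0.000946353 m³/qt = 0.0111224 MJ/qt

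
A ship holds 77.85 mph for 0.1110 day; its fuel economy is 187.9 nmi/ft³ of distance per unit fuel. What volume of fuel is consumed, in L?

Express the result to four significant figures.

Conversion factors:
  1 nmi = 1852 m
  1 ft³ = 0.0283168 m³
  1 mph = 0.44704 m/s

77.85 mph → 34.8021 m/s
0.1110 day → 9590.4 s
d = v × t = 34.8021 × 9590.4 = 333766 m
187.9 nmi/ft³ → 1.22892×10⁷ m/m³
V = d / (distance per unit fuel) = 333766 / 1.22892×10⁷ = 0.0271593 m³
In L: 0.0271593 / 0.001 = 27.1593 L

27.16 L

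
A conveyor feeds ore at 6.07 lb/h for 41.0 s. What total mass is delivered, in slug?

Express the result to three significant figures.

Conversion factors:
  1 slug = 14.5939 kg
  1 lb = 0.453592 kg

0.00215 slug

6.07 lb/h → 7.64807×10⁻⁴ kg/s
m = ṁ × t = 7.64807×10⁻⁴ × 41 = 0.0313571 kg
In slug: 0.0313571 / 14.5939 = 0.00214864 slug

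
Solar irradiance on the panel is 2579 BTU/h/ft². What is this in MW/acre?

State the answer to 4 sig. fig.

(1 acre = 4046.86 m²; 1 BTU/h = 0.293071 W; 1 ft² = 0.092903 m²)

32.92 MW/acre

2579 BTU/h/ft² × 0.293071 W/BTU/h ÷ 0.092903 m²/ft² = 8135.69 W/m²
8135.69 W/m² ÷ 1000000 W/MW × 4046.86 m²/acre = 32.924 MW/acre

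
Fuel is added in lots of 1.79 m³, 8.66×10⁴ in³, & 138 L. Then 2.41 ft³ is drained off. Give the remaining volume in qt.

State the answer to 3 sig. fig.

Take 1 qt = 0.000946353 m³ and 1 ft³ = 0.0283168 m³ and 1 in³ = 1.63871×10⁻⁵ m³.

1.79 m³ (already m³)
8.66×10⁴ in³ × 1.63871×10⁻⁵ = 1.41912 m³
138 L × 0.001 = 0.138 m³
2.41 ft³ × 0.0283168 = 0.0682435 m³
Result: 1.79 + 1.41912 + 0.138 − 0.0682435 = 3.27888 m³
In qt: 3.27888 / 0.000946353 = 3464.75 qt

3460 qt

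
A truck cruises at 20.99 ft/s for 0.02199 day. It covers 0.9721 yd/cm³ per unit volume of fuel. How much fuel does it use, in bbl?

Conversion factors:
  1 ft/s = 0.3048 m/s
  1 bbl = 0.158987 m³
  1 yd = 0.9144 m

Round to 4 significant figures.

20.99 ft/s → 6.39775 m/s
0.02199 day → 1899.94 s
d = v × t = 6.39775 × 1899.94 = 12155.3 m
0.9721 yd/cm³ → 888888 m/m³
V = d / (distance per unit fuel) = 12155.3 / 888888 = 0.0136747 m³
In bbl: 0.0136747 / 0.158987 = 0.0860114 bbl

0.08601 bbl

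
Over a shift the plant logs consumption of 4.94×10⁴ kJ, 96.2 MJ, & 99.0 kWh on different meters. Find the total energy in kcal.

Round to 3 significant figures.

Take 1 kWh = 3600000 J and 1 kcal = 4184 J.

1.20×10⁵ kcal

4.94×10⁴ kJ × 1000 → 4.94×10⁷ J
96.2 MJ × 1000000 → 9.62×10⁷ J
99.0 kWh × 3600000 → 3.564×10⁸ J
Combined: 4.94×10⁷ + 9.62×10⁷ + 3.564×10⁸ = 5.02×10⁸ J
In kcal: 5.02×10⁸ / 4184 = 119981 kcal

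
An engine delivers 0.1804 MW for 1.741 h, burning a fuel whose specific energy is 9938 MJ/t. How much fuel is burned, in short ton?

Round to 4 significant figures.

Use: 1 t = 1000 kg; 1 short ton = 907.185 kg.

0.1254 short ton

0.1804 MW → 180400 W
1.741 h → 6267.6 s
E = P × t = 180400 × 6267.6 = 1.13068×10⁹ J
9938 MJ/t → 9.938×10⁶ J/kg
m = E / e_s = 1.13068×10⁹ / 9.938×10⁶ = 113.773 kg
In short ton: 113.773 / 907.185 = 0.125413 short ton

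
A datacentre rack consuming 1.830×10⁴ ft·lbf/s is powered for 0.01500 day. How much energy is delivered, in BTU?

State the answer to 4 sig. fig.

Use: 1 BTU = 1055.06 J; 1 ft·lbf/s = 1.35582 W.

3.048×10⁴ BTU

1.830×10⁴ ft·lbf/s × 1.35582 → 24811.5 W
0.01500 day × 86400 → 1296 s
E = P × t = 24811.5 W × 1296 s = 3.21557×10⁷ J
3.21557×10⁷ J ÷ (1055.06 J/BTU) = 30477.6 BTU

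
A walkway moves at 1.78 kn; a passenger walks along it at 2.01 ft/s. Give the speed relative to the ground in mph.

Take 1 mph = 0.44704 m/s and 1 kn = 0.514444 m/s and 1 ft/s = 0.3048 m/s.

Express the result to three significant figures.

3.42 mph

1.78 kn × 0.514444 = 0.91571 m/s
2.01 ft/s × 0.3048 = 0.612648 m/s
Total: 0.91571 + 0.612648 = 1.52836 m/s
In mph: 1.52836 / 0.44704 = 3.41884 mph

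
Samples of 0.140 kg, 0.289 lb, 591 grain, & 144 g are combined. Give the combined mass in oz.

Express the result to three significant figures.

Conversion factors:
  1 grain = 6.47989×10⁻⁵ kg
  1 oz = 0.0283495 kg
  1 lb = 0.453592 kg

16.0 oz

0.140 kg (already kg)
0.289 lb × 0.453592 = 0.131088 kg
591 grain × 6.47989×10⁻⁵ = 0.0382961 kg
144 g × 0.001 = 0.144 kg
Sum: 0.14 + 0.131088 + 0.0382961 + 0.144 = 0.453384 kg
In oz: 0.453384 / 0.0283495 = 15.9927 oz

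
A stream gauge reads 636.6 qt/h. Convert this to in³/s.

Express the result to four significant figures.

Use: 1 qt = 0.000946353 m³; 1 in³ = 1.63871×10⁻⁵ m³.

10.21 in³/s

636.6 qt/h × 0.000946353 m³/qt ÷ 3600 s/h = 1.67347×10⁻⁴ m³/s
1.67347×10⁻⁴ m³/s ÷ 1.63871×10⁻⁵ m³/in³ = 10.2121 in³/s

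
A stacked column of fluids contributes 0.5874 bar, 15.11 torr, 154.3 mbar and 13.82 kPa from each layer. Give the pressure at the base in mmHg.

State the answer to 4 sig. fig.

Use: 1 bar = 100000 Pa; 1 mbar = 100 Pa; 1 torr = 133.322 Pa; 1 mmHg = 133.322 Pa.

675.1 mmHg

0.5874 bar × 100000 = 58740 Pa
15.11 torr × 133.322 = 2014.5 Pa
154.3 mbar × 100 = 15430 Pa
13.82 kPa × 1000 = 13820 Pa
Combined: 58740 + 2014.5 + 15430 + 13820 = 90004.5 Pa
In mmHg: 90004.5 / 133.322 = 675.091 mmHg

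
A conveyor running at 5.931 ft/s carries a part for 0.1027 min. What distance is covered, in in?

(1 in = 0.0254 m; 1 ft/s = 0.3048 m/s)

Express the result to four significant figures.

5.931 ft/s × 0.3048 = 1.80777 m/s
0.1027 min × 60 = 6.162 s
d = v × t = 1.80777 m/s × 6.162 s = 11.1395 m
11.1395 m ÷ (0.0254 m/in) = 438.563 in

438.6 in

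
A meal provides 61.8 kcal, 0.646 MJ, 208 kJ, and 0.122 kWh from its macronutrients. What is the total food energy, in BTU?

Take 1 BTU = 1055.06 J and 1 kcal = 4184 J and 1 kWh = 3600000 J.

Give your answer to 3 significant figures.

1470 BTU

61.8 kcal × 4184 = 258571 J
0.646 MJ × 1000000 = 646000 J
208 kJ × 1000 = 208000 J
0.122 kWh × 3600000 = 439200 J
Combined: 258571 + 646000 + 208000 + 439200 = 1.55177×10⁶ J
In BTU: 1.55177×10⁶ / 1055.06 = 1470.79 BTU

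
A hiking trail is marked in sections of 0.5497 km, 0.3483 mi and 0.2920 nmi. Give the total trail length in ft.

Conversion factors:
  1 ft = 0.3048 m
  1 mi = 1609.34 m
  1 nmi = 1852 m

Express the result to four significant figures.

0.5497 km × 1000 → 549.7 m
0.3483 mi × 1609.34 → 560.533 m
0.2920 nmi × 1852 → 540.784 m
Combined: 549.7 + 560.533 + 540.784 = 1651.02 m
In ft: 1651.02 / 0.3048 = 5416.73 ft

5417 ft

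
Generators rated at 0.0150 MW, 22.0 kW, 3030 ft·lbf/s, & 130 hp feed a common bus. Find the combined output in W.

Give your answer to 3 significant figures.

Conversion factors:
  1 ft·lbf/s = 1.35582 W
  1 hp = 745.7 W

0.0150 MW × 1000000 = 15000 W
22.0 kW × 1000 = 22000 W
3030 ft·lbf/s × 1.35582 = 4108.13 W
130 hp × 745.7 = 96941 W
Sum: 15000 + 22000 + 4108.13 + 96941 = 138049 W

1.38×10⁵ W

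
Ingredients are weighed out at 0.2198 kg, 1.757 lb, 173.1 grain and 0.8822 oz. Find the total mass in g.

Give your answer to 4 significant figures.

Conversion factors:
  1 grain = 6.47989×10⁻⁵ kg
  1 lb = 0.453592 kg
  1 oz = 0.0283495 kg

1053 g

0.2198 kg (already kg)
1.757 lb × 0.453592 → 0.796961 kg
173.1 grain × 6.47989×10⁻⁵ → 0.0112167 kg
0.8822 oz × 0.0283495 → 0.0250099 kg
Combined: 0.2198 + 0.796961 + 0.0112167 + 0.0250099 = 1.05299 kg
In g: 1.05299 / 0.001 = 1052.99 g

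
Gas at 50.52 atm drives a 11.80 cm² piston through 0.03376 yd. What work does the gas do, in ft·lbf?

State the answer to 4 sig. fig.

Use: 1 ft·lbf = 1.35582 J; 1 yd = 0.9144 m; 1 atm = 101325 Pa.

50.52 atm → 5.11894×10⁶ Pa
11.80 cm² → 0.00118 m²
F = P × A = 5.11894×10⁶ × 0.00118 = 6040.35 N
0.03376 yd → 0.0308701 m
W = F × d = 6040.35 × 0.0308701 = 186.466 J
In ft·lbf: 186.466 / 1.35582 = 137.53 ft·lbf

137.5 ft·lbf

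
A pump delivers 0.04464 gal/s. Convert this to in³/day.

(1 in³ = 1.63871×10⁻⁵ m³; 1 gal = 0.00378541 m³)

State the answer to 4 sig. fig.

8.909×10⁵ in³/day

0.04464 gal/s × 0.00378541 m³/gal = 1.68981×10⁻⁴ m³/s
1.68981×10⁻⁴ m³/s ÷ 1.63871×10⁻⁵ m³/in³ × 86400 s/day = 890942 in³/day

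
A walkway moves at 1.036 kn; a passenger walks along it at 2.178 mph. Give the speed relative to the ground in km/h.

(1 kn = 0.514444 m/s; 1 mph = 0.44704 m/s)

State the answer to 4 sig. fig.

5.424 km/h

1.036 kn × 0.514444 → 0.532964 m/s
2.178 mph × 0.44704 → 0.973653 m/s
Sum: 0.532964 + 0.973653 = 1.50662 m/s
In km/h: 1.50662 / (1/3.6) = 5.42383 km/h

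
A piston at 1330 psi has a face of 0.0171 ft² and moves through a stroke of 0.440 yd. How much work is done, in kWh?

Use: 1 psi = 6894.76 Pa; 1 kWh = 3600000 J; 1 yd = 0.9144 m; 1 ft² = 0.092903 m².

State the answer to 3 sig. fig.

1330 psi → 9.17003×10⁶ Pa
0.0171 ft² → 0.00158864 m²
F = P × A = 9.17003×10⁶ × 0.00158864 = 14567.9 N
0.440 yd → 0.402336 m
W = F × d = 14567.9 × 0.402336 = 5861.19 J
In kWh: 5861.19 / 3600000 = 0.00162811 kWh

0.00163 kWh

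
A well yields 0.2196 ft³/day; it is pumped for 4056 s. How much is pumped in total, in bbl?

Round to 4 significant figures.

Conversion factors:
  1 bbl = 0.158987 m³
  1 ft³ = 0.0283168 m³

0.2196 ft³/day → 7.19719×10⁻⁸ m³/s
V = Q × t = 7.19719×10⁻⁸ × 4056 = 2.91918×10⁻⁴ m³
In bbl: 2.91918×10⁻⁴ / 0.158987 = 0.00183611 bbl

0.001836 bbl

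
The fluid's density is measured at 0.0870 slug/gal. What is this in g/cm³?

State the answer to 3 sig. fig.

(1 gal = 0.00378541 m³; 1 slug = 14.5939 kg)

0.0870 slug/gal × 14.5939 kg/slug ÷ 0.00378541 m³/gal = 335.411 kg/m³
335.411 kg/m³ ÷ 0.001 kg/g × 10⁻⁶ m³/cm³ = 0.335411 g/cm³

0.335 g/cm³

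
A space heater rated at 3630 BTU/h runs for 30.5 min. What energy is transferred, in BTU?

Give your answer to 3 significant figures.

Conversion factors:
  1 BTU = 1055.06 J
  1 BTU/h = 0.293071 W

1850 BTU

3630 BTU/h × 0.293071 → 1063.85 W
30.5 min × 60 → 1830 s
E = P × t = 1063.85 W × 1830 s = 1.94685×10⁶ J
1.94685×10⁶ J ÷ (1055.06 J/BTU) = 1845.25 BTU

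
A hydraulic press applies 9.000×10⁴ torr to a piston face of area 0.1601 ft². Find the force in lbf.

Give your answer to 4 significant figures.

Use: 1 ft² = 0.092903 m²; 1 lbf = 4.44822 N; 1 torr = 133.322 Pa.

4.012×10⁴ lbf

9.000×10⁴ torr × 133.322 → 1.1999×10⁷ Pa
0.1601 ft² × 0.092903 → 0.0148738 m²
F = P × A = 1.1999×10⁷ Pa × 0.0148738 m² = 178471 N
178471 N ÷ (4.44822 N/lbf) = 40121.9 lbf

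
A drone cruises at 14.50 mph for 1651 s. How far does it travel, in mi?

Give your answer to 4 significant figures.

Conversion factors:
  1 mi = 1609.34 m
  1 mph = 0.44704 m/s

6.650 mi

14.50 mph × 0.44704 → 6.48208 m/s
d = v × t = 6.48208 m/s × 1651 s = 10701.9 m
10701.9 m ÷ (1609.34 m/mi) = 6.64987 mi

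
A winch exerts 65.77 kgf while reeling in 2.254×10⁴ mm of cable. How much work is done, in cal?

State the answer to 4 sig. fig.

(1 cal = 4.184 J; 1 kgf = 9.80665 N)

3475 cal

65.77 kgf × 9.80665 = 644.983 N
2.254×10⁴ mm × 0.001 = 22.54 m
W = F × d = 644.983 N × 22.54 m = 14537.9 J
14537.9 J ÷ (4.184 J/cal) = 3474.64 cal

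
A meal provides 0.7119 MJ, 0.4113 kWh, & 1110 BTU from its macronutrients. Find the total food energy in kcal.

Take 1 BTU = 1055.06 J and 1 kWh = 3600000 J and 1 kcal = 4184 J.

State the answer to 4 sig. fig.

0.7119 MJ × 1000000 = 711900 J
0.4113 kWh × 3600000 = 1.48068×10⁶ J
1110 BTU × 1055.06 = 1.17112×10⁶ J
Total: 711900 + 1.48068×10⁶ + 1.17112×10⁶ = 3.3637×10⁶ J
In kcal: 3.3637×10⁶ / 4184 = 803.944 kcal

803.9 kcal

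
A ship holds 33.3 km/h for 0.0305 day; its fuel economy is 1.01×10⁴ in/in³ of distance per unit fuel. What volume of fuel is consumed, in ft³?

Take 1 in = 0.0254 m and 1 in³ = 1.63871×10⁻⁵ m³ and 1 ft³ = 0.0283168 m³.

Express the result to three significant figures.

0.0550 ft³

33.3 km/h → 9.25 m/s
0.0305 day → 2635.2 s
d = v × t = 9.25 × 2635.2 = 24375.6 m
1.01×10⁴ in/in³ → 1.5655×10⁷ m/m³
V = d / (distance per unit fuel) = 24375.6 / 1.5655×10⁷ = 0.00155705 m³
In ft³: 0.00155705 / 0.0283168 = 0.0549868 ft³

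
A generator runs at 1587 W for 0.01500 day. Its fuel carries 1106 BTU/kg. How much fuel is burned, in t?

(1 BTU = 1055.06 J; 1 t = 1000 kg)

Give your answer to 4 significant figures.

0.01500 day → 1296 s
E = P × t = 1587 × 1296 = 2.05675×10⁶ J
1106 BTU/kg → 1.1669×10⁶ J/kg
m = E / e_s = 2.05675×10⁶ / 1.1669×10⁶ = 1.76258 kg
In t: 1.76258 / 1000 = 0.00176258 t

0.001763 t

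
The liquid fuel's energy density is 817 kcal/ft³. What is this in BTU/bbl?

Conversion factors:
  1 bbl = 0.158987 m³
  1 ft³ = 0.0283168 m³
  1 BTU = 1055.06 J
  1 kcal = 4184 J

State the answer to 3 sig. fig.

1.82×10⁴ BTU/bbl

817 kcal/ft³ × 4184 J/kcal ÷ 0.0283168 m³/ft³ = 1.20717×10⁸ J/m³
1.20717×10⁸ J/m³ ÷ 1055.06 J/BTU × 0.158987 m³/bbl = 18190.8 BTU/bbl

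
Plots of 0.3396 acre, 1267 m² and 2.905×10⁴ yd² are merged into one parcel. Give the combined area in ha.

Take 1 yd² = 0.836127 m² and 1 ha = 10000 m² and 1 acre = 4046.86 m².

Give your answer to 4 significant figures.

2.693 ha

0.3396 acre × 4046.86 = 1374.31 m²
1267 m² (already m²)
2.905×10⁴ yd² × 0.836127 = 24289.5 m²
Total: 1374.31 + 1267 + 24289.5 = 26930.8 m²
In ha: 26930.8 / 10000 = 2.69308 ha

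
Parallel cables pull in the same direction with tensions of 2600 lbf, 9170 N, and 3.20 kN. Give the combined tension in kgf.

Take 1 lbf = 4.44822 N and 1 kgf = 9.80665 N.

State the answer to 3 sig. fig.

2440 kgf

2600 lbf × 4.44822 = 11565.4 N
9170 N (already N)
3.20 kN × 1000 = 3200 N
Sum: 11565.4 + 9170 + 3200 = 23935.4 N
In kgf: 23935.4 / 9.80665 = 2440.73 kgf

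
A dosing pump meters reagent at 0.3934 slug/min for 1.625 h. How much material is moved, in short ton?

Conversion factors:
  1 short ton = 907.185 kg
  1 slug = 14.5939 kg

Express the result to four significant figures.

0.6170 short ton

0.3934 slug/min → 0.0956873 kg/s
1.625 h → 5850 s
m = ṁ × t = 0.0956873 × 5850 = 559.771 kg
In short ton: 559.771 / 907.185 = 0.617042 short ton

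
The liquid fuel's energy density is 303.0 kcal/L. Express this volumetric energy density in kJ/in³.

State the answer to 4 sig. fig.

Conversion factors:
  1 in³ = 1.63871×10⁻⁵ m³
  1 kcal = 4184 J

303.0 kcal/L × 4184 J/kcal ÷ 0.001 m³/L = 1.26775×10⁹ J/m³
1.26775×10⁹ J/m³ ÷ 1000 J/kJ × 1.63871×10⁻⁵ m³/in³ = 20.7747 kJ/in³

20.77 kJ/in³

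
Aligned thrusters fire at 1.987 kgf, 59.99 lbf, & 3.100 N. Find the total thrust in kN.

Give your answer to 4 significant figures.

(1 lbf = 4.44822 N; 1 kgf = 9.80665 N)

0.2894 kN

1.987 kgf × 9.80665 → 19.4858 N
59.99 lbf × 4.44822 → 266.849 N
3.100 N (already N)
Sum: 19.4858 + 266.849 + 3.1 = 289.435 N
In kN: 289.435 / 1000 = 0.289435 kN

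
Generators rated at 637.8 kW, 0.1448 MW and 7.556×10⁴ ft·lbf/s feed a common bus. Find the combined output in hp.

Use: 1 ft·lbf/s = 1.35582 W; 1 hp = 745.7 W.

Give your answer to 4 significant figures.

1187 hp

637.8 kW × 1000 = 637800 W
0.1448 MW × 1000000 = 144800 W
7.556×10⁴ ft·lbf/s × 1.35582 = 102446 W
Total: 637800 + 144800 + 102446 = 885046 W
In hp: 885046 / 745.7 = 1186.87 hp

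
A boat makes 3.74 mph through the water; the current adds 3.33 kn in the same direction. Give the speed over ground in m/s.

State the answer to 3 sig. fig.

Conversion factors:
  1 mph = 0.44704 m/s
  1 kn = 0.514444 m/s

3.74 mph × 0.44704 = 1.67193 m/s
3.33 kn × 0.514444 = 1.7131 m/s
Total: 1.67193 + 1.7131 = 3.38503 m/s

3.39 m/s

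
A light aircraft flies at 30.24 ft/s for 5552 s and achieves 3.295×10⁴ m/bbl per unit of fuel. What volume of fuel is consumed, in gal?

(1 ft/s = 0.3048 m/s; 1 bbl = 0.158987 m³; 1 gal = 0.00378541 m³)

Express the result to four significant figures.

30.24 ft/s → 9.21715 m/s
d = v × t = 9.21715 × 5552 = 51173.6 m
3.295×10⁴ m/bbl → 207250 m/m³
V = d / (distance per unit fuel) = 51173.6 / 207250 = 0.246917 m³
In gal: 0.246917 / 0.00378541 = 65.2286 gal

65.23 gal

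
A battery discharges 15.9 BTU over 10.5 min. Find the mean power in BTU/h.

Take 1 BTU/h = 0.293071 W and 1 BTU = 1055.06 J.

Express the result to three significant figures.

90.9 BTU/h

15.9 BTU × 1055.06 → 16775.5 J
10.5 min × 60 → 630 s
P = E / t = 16775.5 J / 630 s = 26.6278 W
26.6278 W ÷ (0.293071 W/BTU/h) = 90.8578 BTU/h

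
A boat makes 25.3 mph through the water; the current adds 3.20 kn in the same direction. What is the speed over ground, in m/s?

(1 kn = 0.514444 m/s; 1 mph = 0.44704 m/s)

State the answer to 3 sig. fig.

25.3 mph × 0.44704 = 11.3101 m/s
3.20 kn × 0.514444 = 1.64622 m/s
Total: 11.3101 + 1.64622 = 12.9563 m/s

13.0 m/s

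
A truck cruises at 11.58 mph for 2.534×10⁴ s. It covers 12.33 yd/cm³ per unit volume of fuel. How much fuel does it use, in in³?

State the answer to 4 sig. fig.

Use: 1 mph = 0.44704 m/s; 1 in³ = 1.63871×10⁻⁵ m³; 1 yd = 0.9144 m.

710.0 in³

11.58 mph → 5.17672 m/s
d = v × t = 5.17672 × 25340 = 131178 m
12.33 yd/cm³ → 1.12746×10⁷ m/m³
V = d / (distance per unit fuel) = 131178 / 1.12746×10⁷ = 0.0116348 m³
In in³: 0.0116348 / 1.63871×10⁻⁵ = 709.997 in³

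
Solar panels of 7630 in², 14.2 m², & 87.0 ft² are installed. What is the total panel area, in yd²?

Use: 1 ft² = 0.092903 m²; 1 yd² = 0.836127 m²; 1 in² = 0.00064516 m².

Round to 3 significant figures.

32.5 yd²

7630 in² × 0.00064516 = 4.92257 m²
14.2 m² (already m²)
87.0 ft² × 0.092903 = 8.08256 m²
Combined: 4.92257 + 14.2 + 8.08256 = 27.2051 m²
In yd²: 27.2051 / 0.836127 = 32.537 yd²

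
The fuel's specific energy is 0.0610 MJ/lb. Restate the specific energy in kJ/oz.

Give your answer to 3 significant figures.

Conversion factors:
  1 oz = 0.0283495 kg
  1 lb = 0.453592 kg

0.0610 MJ/lb × 1000000 J/MJ ÷ 0.453592 kg/lb = 134482 J/kg
134482 J/kg ÷ 1000 J/kJ × 0.0283495 kg/oz = 3.8125 kJ/oz

3.81 kJ/oz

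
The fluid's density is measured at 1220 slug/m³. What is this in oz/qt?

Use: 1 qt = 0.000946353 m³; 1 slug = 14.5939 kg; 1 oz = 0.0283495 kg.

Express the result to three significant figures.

1220 slug/m³ × 14.5939 kg/slug = 17804.6 kg/m³
17804.6 kg/m³ ÷ 0.0283495 kg/oz × 0.000946353 m³/qt = 594.347 oz/qt

594 oz/qt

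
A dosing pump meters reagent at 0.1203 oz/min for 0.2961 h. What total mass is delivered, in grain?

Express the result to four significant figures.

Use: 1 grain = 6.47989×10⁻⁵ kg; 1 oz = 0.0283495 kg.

0.1203 oz/min → 5.68407×10⁻⁵ kg/s
0.2961 h → 1065.96 s
m = ṁ × t = 5.68407×10⁻⁵ × 1065.96 = 0.0605899 kg
In grain: 0.0605899 / 6.47989×10⁻⁵ = 935.045 grain

935.0 grain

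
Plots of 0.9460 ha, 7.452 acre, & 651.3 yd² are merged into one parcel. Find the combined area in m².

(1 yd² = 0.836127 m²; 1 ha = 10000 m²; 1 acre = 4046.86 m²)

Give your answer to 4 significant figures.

4.016×10⁴ m²

0.9460 ha × 10000 = 9460 m²
7.452 acre × 4046.86 = 30157.2 m²
651.3 yd² × 0.836127 = 544.57 m²
Total: 9460 + 30157.2 + 544.57 = 40161.8 m²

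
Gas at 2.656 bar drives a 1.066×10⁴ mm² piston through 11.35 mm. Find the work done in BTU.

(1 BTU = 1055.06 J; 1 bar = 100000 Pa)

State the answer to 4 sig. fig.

2.656 bar → 265600 Pa
1.066×10⁴ mm² → 0.01066 m²
F = P × A = 265600 × 0.01066 = 2831.3 N
11.35 mm → 0.01135 m
W = F × d = 2831.3 × 0.01135 = 32.1353 J
In BTU: 32.1353 / 1055.06 = 0.0304583 BTU

0.03046 BTU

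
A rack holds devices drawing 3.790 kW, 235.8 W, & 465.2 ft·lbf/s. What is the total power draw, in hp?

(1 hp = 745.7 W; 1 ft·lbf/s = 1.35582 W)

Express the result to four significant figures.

6.245 hp

3.790 kW × 1000 → 3790 W
235.8 W (already W)
465.2 ft·lbf/s × 1.35582 → 630.727 W
Sum: 3790 + 235.8 + 630.727 = 4656.53 W
In hp: 4656.53 / 745.7 = 6.24451 hp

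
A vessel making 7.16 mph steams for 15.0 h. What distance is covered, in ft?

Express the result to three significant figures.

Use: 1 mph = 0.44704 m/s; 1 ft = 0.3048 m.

5.67×10⁵ ft

7.16 mph × 0.44704 → 3.20081 m/s
15.0 h × 3600 → 54000 s
d = v × t = 3.20081 m/s × 54000 s = 172844 m
172844 m ÷ (0.3048 m/ft) = 567073 ft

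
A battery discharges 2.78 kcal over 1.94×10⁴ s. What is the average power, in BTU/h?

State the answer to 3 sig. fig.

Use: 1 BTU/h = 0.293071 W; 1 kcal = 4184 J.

2.78 kcal × 4184 = 11631.5 J
P = E / t = 11631.5 J / 19400 s = 0.599562 W
0.599562 W ÷ (0.293071 W/BTU/h) = 2.04579 BTU/h

2.05 BTU/h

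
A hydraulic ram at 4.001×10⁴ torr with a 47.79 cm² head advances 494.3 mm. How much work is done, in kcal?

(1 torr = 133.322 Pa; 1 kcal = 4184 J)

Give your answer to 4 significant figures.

3.012 kcal

4.001×10⁴ torr → 5.33421×10⁶ Pa
47.79 cm² → 0.004779 m²
F = P × A = 5.33421×10⁶ × 0.004779 = 25492.2 N
494.3 mm → 0.4943 m
W = F × d = 25492.2 × 0.4943 = 12600.8 J
In kcal: 12600.8 / 4184 = 3.01166 kcal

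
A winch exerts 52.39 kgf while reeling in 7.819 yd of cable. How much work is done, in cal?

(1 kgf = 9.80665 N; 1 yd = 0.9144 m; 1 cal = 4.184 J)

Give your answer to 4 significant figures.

877.9 cal

52.39 kgf × 9.80665 = 513.77 N
7.819 yd × 0.9144 = 7.14969 m
W = F × d = 513.77 N × 7.14969 m = 3673.3 J
3673.3 J ÷ (4.184 J/cal) = 877.94 cal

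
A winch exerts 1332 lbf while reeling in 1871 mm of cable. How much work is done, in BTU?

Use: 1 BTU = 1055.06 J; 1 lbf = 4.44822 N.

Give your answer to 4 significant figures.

10.51 BTU

1332 lbf × 4.44822 → 5925.03 N
1871 mm × 0.001 → 1.871 m
W = F × d = 5925.03 N × 1.871 m = 11085.7 J
11085.7 J ÷ (1055.06 J/BTU) = 10.5072 BTU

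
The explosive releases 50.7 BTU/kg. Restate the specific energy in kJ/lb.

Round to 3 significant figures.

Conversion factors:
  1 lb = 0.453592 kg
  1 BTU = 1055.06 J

24.3 kJ/lb

50.7 BTU/kg × 1055.06 J/BTU = 53491.5 J/kg
53491.5 J/kg ÷ 1000 J/kJ × 0.453592 kg/lb = 24.2633 kJ/lb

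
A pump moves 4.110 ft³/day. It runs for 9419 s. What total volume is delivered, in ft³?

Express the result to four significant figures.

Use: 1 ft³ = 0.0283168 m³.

0.4481 ft³

4.110 ft³/day → 1.34701×10⁻⁶ m³/s
V = Q × t = 1.34701×10⁻⁶ × 9419 = 0.0126875 m³
In ft³: 0.0126875 / 0.0283168 = 0.448056 ft³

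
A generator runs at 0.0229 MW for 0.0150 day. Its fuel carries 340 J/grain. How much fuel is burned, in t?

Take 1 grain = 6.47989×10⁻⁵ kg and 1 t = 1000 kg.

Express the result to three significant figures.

0.00566 t

0.0229 MW → 22900 W
0.0150 day → 1296 s
E = P × t = 22900 × 1296 = 2.96784×10⁷ J
340 J/grain → 5.247×10⁶ J/kg
m = E / e_s = 2.96784×10⁷ / 5.247×10⁶ = 5.65626 kg
In t: 5.65626 / 1000 = 0.00565626 t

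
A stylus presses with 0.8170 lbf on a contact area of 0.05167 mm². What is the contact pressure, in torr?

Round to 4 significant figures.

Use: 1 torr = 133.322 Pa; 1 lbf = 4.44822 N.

5.276×10⁵ torr

0.8170 lbf × 4.44822 → 3.6342 N
0.05167 mm² × 10⁻⁶ → 5.167×10⁻⁸ m²
P = F / A = 3.6342 N / 5.167×10⁻⁸ m² = 7.03348×10⁷ Pa
7.03348×10⁷ Pa ÷ (133.322 Pa/torr) = 527556 torr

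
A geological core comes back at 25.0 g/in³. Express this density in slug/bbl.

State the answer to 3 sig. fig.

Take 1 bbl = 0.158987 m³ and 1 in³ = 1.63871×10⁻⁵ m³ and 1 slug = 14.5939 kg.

25.0 g/in³ × 0.001 kg/g ÷ 1.63871×10⁻⁵ m³/in³ = 1525.59 kg/m³
1525.59 kg/m³ ÷ 14.5939 kg/slug × 0.158987 m³/bbl = 16.6199 slug/bbl

16.6 slug/bbl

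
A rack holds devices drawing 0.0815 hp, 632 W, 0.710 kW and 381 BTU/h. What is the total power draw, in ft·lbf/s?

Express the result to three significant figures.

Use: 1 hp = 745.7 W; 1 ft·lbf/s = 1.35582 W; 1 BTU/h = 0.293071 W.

1120 ft·lbf/s

0.0815 hp × 745.7 → 60.7746 W
632 W (already W)
0.710 kW × 1000 → 710 W
381 BTU/h × 0.293071 → 111.66 W
Combined: 60.7746 + 632 + 710 + 111.66 = 1514.43 W
In ft·lbf/s: 1514.43 / 1.35582 = 1116.98 ft·lbf/s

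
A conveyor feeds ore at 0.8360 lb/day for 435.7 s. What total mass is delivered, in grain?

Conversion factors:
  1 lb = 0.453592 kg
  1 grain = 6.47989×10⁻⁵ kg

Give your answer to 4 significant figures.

0.8360 lb/day → 4.38892×10⁻⁶ kg/s
m = ṁ × t = 4.38892×10⁻⁶ × 435.7 = 0.00191225 kg
In grain: 0.00191225 / 6.47989×10⁻⁵ = 29.5105 grain

29.51 grain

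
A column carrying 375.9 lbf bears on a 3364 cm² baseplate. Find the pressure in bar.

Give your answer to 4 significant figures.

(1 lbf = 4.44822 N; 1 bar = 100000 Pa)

375.9 lbf × 4.44822 = 1672.09 N
3364 cm² × 0.0001 = 0.3364 m²
P = F / A = 1672.09 N / 0.3364 m² = 4970.54 Pa
4970.54 Pa ÷ (100000 Pa/bar) = 0.0497054 bar

0.04971 bar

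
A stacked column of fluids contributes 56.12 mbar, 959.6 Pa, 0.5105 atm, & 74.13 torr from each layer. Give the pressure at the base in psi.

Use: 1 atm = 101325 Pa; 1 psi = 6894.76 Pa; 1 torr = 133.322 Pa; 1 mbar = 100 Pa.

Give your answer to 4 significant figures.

56.12 mbar × 100 → 5612 Pa
959.6 Pa (already Pa)
0.5105 atm × 101325 → 51726.4 Pa
74.13 torr × 133.322 → 9883.16 Pa
Total: 5612 + 959.6 + 51726.4 + 9883.16 = 68181.2 Pa
In psi: 68181.2 / 6894.76 = 9.88884 psi

9.889 psi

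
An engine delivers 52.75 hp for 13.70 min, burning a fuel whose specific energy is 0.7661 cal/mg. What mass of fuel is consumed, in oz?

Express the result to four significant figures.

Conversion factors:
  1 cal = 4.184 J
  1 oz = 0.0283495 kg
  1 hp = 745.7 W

52.75 hp → 39335.7 W
13.70 min → 822 s
E = P × t = 39335.7 × 822 = 3.23339×10⁷ J
0.7661 cal/mg → 3.20536×10⁶ J/kg
m = E / e_s = 3.23339×10⁷ / 3.20536×10⁶ = 10.0874 kg
In oz: 10.0874 / 0.0283495 = 355.823 oz

355.8 oz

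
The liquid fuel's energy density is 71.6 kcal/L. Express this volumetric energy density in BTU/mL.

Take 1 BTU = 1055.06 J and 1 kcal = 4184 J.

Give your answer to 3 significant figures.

71.6 kcal/L × 4184 J/kcal ÷ 0.001 m³/L = 2.99574×10⁸ J/m³
2.99574×10⁸ J/m³ ÷ 1055.06 J/BTU × 10⁻⁶ m³/mL = 0.28394 BTU/mL

0.284 BTU/mL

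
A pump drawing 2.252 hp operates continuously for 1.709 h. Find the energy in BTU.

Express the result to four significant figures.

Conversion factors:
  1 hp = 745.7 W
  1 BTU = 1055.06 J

9793 BTU

2.252 hp × 745.7 → 1679.32 W
1.709 h × 3600 → 6152.4 s
E = P × t = 1679.32 W × 6152.4 s = 1.03318×10⁷ J
1.03318×10⁷ J ÷ (1055.06 J/BTU) = 9792.62 BTU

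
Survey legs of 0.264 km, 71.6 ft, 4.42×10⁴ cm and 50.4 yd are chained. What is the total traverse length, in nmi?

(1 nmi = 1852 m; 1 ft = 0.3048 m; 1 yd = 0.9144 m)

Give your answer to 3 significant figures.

0.264 km × 1000 → 264 m
71.6 ft × 0.3048 → 21.8237 m
4.42×10⁴ cm × 0.01 → 442 m
50.4 yd × 0.9144 → 46.0858 m
Combined: 264 + 21.8237 + 442 + 46.0858 = 773.91 m
In nmi: 773.91 / 1852 = 0.417878 nmi

0.418 nmi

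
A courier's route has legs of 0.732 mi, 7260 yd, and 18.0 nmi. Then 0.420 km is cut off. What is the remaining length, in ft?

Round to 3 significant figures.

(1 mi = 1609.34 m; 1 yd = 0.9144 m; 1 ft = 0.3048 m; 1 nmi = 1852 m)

0.732 mi × 1609.34 = 1178.04 m
7260 yd × 0.9144 = 6638.54 m
18.0 nmi × 1852 = 33336 m
0.420 km × 1000 = 420 m
Result: 1178.04 + 6638.54 + 33336 − 420 = 40732.6 m
In ft: 40732.6 / 0.3048 = 133637 ft

1.34×10⁵ ft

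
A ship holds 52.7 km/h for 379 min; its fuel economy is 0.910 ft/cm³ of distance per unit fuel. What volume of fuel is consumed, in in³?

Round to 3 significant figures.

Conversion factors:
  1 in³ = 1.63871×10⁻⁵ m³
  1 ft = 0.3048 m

7.32×10⁴ in³

52.7 km/h → 14.6389 m/s
379 min → 22740 s
d = v × t = 14.6389 × 22740 = 332889 m
0.910 ft/cm³ → 277368 m/m³
V = d / (distance per unit fuel) = 332889 / 277368 = 1.20017 m³
In in³: 1.20017 / 1.63871×10⁻⁵ = 73238.7 in³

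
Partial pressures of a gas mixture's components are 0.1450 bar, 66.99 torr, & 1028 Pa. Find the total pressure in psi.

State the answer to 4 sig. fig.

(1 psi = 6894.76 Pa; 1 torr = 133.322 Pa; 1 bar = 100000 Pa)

3.548 psi

0.1450 bar × 100000 = 14500 Pa
66.99 torr × 133.322 = 8931.24 Pa
1028 Pa (already Pa)
Combined: 14500 + 8931.24 + 1028 = 24459.2 Pa
In psi: 24459.2 / 6894.76 = 3.54751 psi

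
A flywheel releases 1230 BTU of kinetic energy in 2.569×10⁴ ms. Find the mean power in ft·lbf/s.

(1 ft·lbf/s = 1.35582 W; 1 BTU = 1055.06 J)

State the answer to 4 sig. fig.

3.726×10⁴ ft·lbf/s

1230 BTU × 1055.06 → 1.29772×10⁶ J
2.569×10⁴ ms × 0.001 → 25.69 s
P = E / t = 1.29772×10⁶ J / 25.69 s = 50514.6 W
50514.6 W ÷ (1.35582 W/ft·lbf/s) = 37257.6 ft·lbf/s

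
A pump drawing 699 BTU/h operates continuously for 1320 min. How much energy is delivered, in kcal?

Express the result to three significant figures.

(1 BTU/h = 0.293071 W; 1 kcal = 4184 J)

699 BTU/h × 0.293071 → 204.857 W
1320 min × 60 → 79200 s
E = P × t = 204.857 W × 79200 s = 1.62247×10⁷ J
1.62247×10⁷ J ÷ (4184 J/kcal) = 3877.8 kcal

3880 kcal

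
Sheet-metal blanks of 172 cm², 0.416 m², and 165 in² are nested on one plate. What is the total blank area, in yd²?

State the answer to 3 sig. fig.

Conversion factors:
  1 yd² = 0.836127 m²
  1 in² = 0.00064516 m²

172 cm² × 0.0001 = 0.0172 m²
0.416 m² (already m²)
165 in² × 0.00064516 = 0.106451 m²
Sum: 0.0172 + 0.416 + 0.106451 = 0.539651 m²
In yd²: 0.539651 / 0.836127 = 0.645418 yd²

0.645 yd²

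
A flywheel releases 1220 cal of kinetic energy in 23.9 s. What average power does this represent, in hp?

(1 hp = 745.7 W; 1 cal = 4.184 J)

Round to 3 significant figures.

0.286 hp

1220 cal × 4.184 = 5104.48 J
P = E / t = 5104.48 J / 23.9 s = 213.577 W
213.577 W ÷ (745.7 W/hp) = 0.286411 hp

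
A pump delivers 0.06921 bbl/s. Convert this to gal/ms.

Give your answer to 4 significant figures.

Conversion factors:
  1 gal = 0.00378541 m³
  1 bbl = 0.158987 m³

0.06921 bbl/s × 0.158987 m³/bbl = 0.0110035 m³/s
0.0110035 m³/s ÷ 0.00378541 m³/gal × 0.001 s/ms = 0.00290682 gal/ms

0.002907 gal/ms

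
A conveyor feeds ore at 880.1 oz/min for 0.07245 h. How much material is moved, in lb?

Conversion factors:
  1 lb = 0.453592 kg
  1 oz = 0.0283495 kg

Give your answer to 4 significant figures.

880.1 oz/min → 0.41584 kg/s
0.07245 h → 260.82 s
m = ṁ × t = 0.41584 × 260.82 = 108.459 kg
In lb: 108.459 / 0.453592 = 239.111 lb

239.1 lb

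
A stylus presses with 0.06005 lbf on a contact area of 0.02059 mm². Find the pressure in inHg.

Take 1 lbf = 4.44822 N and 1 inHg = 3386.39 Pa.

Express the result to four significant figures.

0.06005 lbf × 4.44822 → 0.267116 N
0.02059 mm² × 10⁻⁶ → 2.059×10⁻⁸ m²
P = F / A = 0.267116 N / 2.059×10⁻⁸ m² = 1.29731×10⁷ Pa
1.29731×10⁷ Pa ÷ (3386.39 Pa/inHg) = 3830.95 inHg

3831 inHg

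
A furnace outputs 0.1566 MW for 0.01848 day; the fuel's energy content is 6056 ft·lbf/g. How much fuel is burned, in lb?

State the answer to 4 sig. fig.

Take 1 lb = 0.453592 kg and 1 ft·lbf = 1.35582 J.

0.1566 MW → 156600 W
0.01848 day → 1596.67 s
E = P × t = 156600 × 1596.67 = 2.50039×10⁸ J
6056 ft·lbf/g → 8.21085×10⁶ J/kg
m = E / e_s = 2.50039×10⁸ / 8.21085×10⁶ = 30.4523 kg
In lb: 30.4523 / 0.453592 = 67.1359 lb

67.14 lb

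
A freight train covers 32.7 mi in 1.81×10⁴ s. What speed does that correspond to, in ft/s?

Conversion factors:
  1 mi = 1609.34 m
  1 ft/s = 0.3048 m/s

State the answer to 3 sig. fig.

32.7 mi × 1609.34 → 52625.4 m
v = d / t = 52625.4 m / 18100 s = 2.90748 m/s
2.90748 m/s ÷ (0.3048 m/s/ft/s) = 9.53898 ft/s

9.54 ft/s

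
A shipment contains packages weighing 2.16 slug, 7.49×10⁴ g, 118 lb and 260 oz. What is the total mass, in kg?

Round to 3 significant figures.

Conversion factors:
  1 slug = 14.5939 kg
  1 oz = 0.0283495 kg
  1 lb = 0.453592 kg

167 kg

2.16 slug × 14.5939 = 31.5228 kg
7.49×10⁴ g × 0.001 = 74.9 kg
118 lb × 0.453592 = 53.5239 kg
260 oz × 0.0283495 = 7.37087 kg
Sum: 31.5228 + 74.9 + 53.5239 + 7.37087 = 167.318 kg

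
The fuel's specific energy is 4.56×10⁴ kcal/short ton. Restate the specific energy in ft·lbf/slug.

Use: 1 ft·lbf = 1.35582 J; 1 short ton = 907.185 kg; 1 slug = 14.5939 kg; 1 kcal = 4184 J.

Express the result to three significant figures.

4.56×10⁴ kcal/short ton × 4184 J/kcal ÷ 907.185 kg/short ton = 210310 J/kg
210310 J/kg ÷ 1.35582 J/ft·lbf × 14.5939 kg/slug = 2.26375×10⁶ ft·lbf/slug

2.26×10⁶ ft·lbf/slug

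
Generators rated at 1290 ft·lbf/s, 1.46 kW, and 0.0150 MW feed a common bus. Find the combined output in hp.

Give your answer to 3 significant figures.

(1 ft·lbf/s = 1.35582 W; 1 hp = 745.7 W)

1290 ft·lbf/s × 1.35582 = 1749.01 W
1.46 kW × 1000 = 1460 W
0.0150 MW × 1000000 = 15000 W
Sum: 1749.01 + 1460 + 15000 = 18209 W
In hp: 18209 / 745.7 = 24.4187 hp

24.4 hp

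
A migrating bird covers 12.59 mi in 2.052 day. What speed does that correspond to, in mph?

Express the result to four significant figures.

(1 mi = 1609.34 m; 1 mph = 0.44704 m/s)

0.2556 mph

12.59 mi × 1609.34 → 20261.6 m
2.052 day × 86400 → 177293 s
v = d / t = 20261.6 m / 177293 s = 0.114283 m/s
0.114283 m/s ÷ (0.44704 m/s/mph) = 0.255644 mph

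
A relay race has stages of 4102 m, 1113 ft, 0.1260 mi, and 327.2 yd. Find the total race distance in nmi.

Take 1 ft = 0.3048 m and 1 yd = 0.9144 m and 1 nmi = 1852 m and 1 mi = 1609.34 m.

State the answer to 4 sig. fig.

2.669 nmi

4102 m (already m)
1113 ft × 0.3048 = 339.242 m
0.1260 mi × 1609.34 = 202.777 m
327.2 yd × 0.9144 = 299.192 m
Combined: 4102 + 339.242 + 202.777 + 299.192 = 4943.21 m
In nmi: 4943.21 / 1852 = 2.66912 nmi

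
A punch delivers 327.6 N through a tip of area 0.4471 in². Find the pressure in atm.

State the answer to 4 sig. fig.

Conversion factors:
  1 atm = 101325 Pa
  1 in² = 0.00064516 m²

0.4471 in² × 0.00064516 = 2.88451×10⁻⁴ m²
P = F / A = 327.6 N / 2.88451×10⁻⁴ m² = 1.13572×10⁶ Pa
1.13572×10⁶ Pa ÷ (101325 Pa/atm) = 11.2087 atm

11.21 atm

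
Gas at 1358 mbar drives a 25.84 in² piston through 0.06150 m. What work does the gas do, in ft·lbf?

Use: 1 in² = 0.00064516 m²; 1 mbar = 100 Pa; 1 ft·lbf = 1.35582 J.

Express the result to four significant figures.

1358 mbar → 135800 Pa
25.84 in² → 0.0166709 m²
F = P × A = 135800 × 0.0166709 = 2263.91 N
W = F × d = 2263.91 × 0.0615 = 139.23 J
In ft·lbf: 139.23 / 1.35582 = 102.691 ft·lbf

102.7 ft·lbf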